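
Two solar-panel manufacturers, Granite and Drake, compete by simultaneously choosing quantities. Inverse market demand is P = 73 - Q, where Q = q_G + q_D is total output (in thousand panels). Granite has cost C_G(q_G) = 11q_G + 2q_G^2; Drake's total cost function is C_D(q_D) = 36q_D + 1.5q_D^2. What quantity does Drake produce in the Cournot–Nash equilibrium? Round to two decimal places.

5.52

Granite's profit: π_G = (73 - Q)q_G - (11q_G + 2q_G²). Setting ∂π_G/∂q_G = 0: 62 - 6q_G - (q_D) = 0.
Drake's profit: π_D = (73 - Q)q_D - (36q_D + (3/2)q_D²). Setting ∂π_D/∂q_D = 0: 37 - 5q_D - (q_G) = 0.
Best responses: q_G = (62 - q_D)/6, q_D = (37 - q_G)/5.
Substituting one into the other gives q_G = 273/29 and q_D = 160/29.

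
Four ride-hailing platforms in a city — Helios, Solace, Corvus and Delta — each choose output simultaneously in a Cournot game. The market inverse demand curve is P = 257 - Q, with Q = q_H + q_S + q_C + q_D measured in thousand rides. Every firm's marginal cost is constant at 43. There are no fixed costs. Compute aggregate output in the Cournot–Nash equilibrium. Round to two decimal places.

A representative firm's profit is π_i = q_i(257 - Q) - 43q_i.
First-order condition (treating rivals' output as given): 214 - 2q_i - Σ_{j≠i} q_j = 0.
With identical firms every q_j equals q_i, so Σ_{j≠i} q_j = 3q_i and 214 = 5q_i, giving q_i = 214/5.
Total output Q = 214/5 + 214/5 + 214/5 + 214/5 = 856/5.

171.20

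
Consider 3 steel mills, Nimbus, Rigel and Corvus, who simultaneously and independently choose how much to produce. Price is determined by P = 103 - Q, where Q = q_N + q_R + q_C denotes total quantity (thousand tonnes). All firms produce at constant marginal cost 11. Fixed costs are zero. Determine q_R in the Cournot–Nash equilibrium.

23

A representative firm's profit is π_i = q_i(103 - Q) - 11q_i.
First-order condition (treating rivals' output as given): 92 - 2q_i - Σ_{j≠i} q_j = 0.
With identical firms every q_j equals q_i, so Σ_{j≠i} q_j = 2q_i and 92 = 4q_i, giving q_i = 23.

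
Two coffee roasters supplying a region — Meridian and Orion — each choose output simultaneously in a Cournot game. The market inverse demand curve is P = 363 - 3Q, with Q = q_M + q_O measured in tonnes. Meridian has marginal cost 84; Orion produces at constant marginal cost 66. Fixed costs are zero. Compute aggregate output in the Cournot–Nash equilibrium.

64

Meridian's profit: π_M = (363 - 3Q)q_M - (84q_M). Setting ∂π_M/∂q_M = 0: 279 - 6q_M - 3(q_O) = 0.
Orion's profit: π_O = (363 - 3Q)q_O - (66q_O). Setting ∂π_O/∂q_O = 0: 297 - 6q_O - 3(q_M) = 0.
Best responses: q_M = (279 - 3q_O)/6, q_O = (297 - 3q_M)/6.
Substituting one into the other gives q_M = 29 and q_O = 35.
Total output Q = 29 + 35 = 64.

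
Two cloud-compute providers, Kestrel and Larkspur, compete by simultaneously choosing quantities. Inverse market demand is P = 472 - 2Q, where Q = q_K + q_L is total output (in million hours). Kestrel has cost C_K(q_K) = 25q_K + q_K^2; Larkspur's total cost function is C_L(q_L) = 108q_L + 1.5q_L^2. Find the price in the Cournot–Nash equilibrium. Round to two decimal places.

277.74

Kestrel's profit: π_K = (472 - 2Q)q_K - (25q_K + q_K²). Setting ∂π_K/∂q_K = 0: 447 - 6q_K - 2(q_L) = 0.
Larkspur's profit: π_L = (472 - 2Q)q_L - (108q_L + (3/2)q_L²). Setting ∂π_L/∂q_L = 0: 364 - 7q_L - 2(q_K) = 0.
Rearranging gives the reaction functions q_K = (447 - 2q_L)/6 and q_L = (364 - 2q_K)/7.
Solving the pair: q_K = 63.1842, q_L = 645/19.
Total output Q = 97.1316, so price P = 472 - 2·97.1316 = 277.7368.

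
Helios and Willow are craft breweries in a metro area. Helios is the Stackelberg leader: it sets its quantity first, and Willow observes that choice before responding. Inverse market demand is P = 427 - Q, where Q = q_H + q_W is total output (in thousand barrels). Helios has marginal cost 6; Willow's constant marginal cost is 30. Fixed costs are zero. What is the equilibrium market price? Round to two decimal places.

117.25

Solve by backward induction. Given q_H, the follower Willow maximises π_W = (427 - q_H - q_W)q_W - 30q_W.
Setting the follower's marginal profit to zero, 397 - q_H - 2q_W = 0, i.e. q_W = (397 - q_H)/2.
The leader anticipates this reaction. Substituting into P = 427 - Q gives P = 457/2 - (1/2)q_H, so π_H = (457/2 - (1/2)q_H)q_H - 6q_H.
Maximising: ∂π_H/∂q_H = 445/2 - q_H = 0, giving q_H = 445/2.
Then q_W = (397 - 445/2)/2 = 349/4.
Total output Q = 1239/4, so price P = 427 - 1239/4 = 469/4.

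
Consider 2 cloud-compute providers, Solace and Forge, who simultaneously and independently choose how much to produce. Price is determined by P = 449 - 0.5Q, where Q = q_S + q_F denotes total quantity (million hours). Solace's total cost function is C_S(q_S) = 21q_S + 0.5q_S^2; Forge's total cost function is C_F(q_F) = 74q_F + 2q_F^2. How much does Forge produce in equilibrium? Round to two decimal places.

Solace's profit: π_S = (449 - 0.5Q)q_S - (21q_S + (1/2)q_S²). Setting ∂π_S/∂q_S = 0: 428 - 2q_S - (1/2)(q_F) = 0.
Forge's profit: π_F = (449 - 0.5Q)q_F - (74q_F + 2q_F²). Setting ∂π_F/∂q_F = 0: 375 - 5q_F - (1/2)(q_S) = 0.
So q_S = (428 - (1/2)q_F)/2 and q_F = (375 - (1/2)q_S)/5.
Substituting one into the other gives q_S = 200.2564 and q_F = 54.9744.

54.97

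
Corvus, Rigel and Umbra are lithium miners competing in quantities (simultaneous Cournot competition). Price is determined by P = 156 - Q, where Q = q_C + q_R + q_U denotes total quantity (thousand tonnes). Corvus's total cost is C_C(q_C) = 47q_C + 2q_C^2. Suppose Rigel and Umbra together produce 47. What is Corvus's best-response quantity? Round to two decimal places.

With rivals' combined output fixed at 47, Corvus's profit is π_C = (156 - 47 - q_C)q_C - (47q_C + 2q_C²) = (109 - q_C)q_C - (47q_C + 2q_C²).
∂π_C/∂q_C = 62 - 6q_C = 0, so q_C = 31/3.

10.33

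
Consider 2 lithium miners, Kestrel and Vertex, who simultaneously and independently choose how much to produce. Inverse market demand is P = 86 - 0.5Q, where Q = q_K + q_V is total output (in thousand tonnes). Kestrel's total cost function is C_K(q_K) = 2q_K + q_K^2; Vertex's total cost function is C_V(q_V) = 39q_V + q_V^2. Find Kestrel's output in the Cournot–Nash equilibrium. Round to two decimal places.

Kestrel's profit: π_K = (86 - 0.5Q)q_K - (2q_K + q_K²). Setting ∂π_K/∂q_K = 0: 84 - 3q_K - (1/2)(q_V) = 0.
Vertex's profit: π_V = (86 - 0.5Q)q_V - (39q_V + q_V²). Setting ∂π_V/∂q_V = 0: 47 - 3q_V - (1/2)(q_K) = 0.
Best responses: q_K = (84 - (1/2)q_V)/3, q_V = (47 - (1/2)q_K)/3.
Solving the pair: q_K = 914/35, q_V = 396/35.

26.11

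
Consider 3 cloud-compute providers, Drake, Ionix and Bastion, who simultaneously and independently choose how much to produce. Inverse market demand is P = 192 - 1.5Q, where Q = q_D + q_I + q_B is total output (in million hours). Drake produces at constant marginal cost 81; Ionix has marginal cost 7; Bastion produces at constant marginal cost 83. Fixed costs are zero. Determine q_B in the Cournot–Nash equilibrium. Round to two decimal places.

5.17

Drake's profit: π_D = (192 - 1.5Q)q_D - (81q_D). Setting ∂π_D/∂q_D = 0: 111 - 3q_D - (3/2)(q_I + q_B) = 0.
Ionix's profit: π_I = (192 - 1.5Q)q_I - (7q_I). Setting ∂π_I/∂q_I = 0: 185 - 3q_I - (3/2)(q_D + q_B) = 0.
Bastion's first-order condition: 109 - 3q_B - (3/2)(q_D + q_I) = 0.
Adding the 3 first-order conditions: 405 − 6Q = 0, so Q = 135/2.
Back-substituting: q_D = (111 − 405/4)/(3/2) = 13/2, q_I = (185 − 405/4)/(3/2) = 335/6, q_B = (109 − 405/4)/(3/2) = 31/6.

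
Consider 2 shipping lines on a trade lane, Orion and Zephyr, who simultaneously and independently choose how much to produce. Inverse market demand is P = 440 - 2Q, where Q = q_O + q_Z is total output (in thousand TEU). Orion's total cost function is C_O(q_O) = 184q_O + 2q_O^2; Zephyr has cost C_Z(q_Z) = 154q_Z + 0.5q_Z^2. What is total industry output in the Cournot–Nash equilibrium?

69

Orion's profit: π_O = (440 - 2Q)q_O - (184q_O + 2q_O²). Setting ∂π_O/∂q_O = 0: 256 - 8q_O - 2(q_Z) = 0.
Zephyr's first-order condition: 286 - 5q_Z - 2(q_O) = 0.
Best responses: q_O = (256 - 2q_Z)/8, q_Z = (286 - 2q_O)/5.
Solving the pair: q_O = 59/3, q_Z = 148/3.
Total output Q = 59/3 + 148/3 = 69.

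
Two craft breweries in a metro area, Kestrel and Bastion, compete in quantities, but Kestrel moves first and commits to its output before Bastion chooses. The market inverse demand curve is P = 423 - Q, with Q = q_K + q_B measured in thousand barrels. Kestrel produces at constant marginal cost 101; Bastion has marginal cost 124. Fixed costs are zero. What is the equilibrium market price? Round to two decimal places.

Solve by backward induction. Given q_K, the follower Bastion maximises π_B = (423 - q_K - q_B)q_B - 124q_B.
Setting the follower's marginal profit to zero, 299 - q_K - 2q_B = 0, i.e. q_B = (299 - q_K)/2.
The leader anticipates this reaction. Substituting into P = 423 - Q gives P = 547/2 - (1/2)q_K, so π_K = (547/2 - (1/2)q_K)q_K - 101q_K.
Maximising: ∂π_K/∂q_K = 345/2 - q_K = 0, giving q_K = 345/2.
Then q_B = (299 - 345/2)/2 = 253/4.
Total output Q = 943/4, so price P = 423 - 943/4 = 749/4.

187.25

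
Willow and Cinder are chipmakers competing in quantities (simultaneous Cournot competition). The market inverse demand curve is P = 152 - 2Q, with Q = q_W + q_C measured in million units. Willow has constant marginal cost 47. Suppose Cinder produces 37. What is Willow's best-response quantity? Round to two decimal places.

7.75

With the rival's output fixed at 37, Willow's profit is π_W = (152 - 2·37 - 2q_W)q_W - (47q_W) = (78 - 2q_W)q_W - (47q_W).
∂π_W/∂q_W = 31 - 4q_W = 0, so q_W = 31/4.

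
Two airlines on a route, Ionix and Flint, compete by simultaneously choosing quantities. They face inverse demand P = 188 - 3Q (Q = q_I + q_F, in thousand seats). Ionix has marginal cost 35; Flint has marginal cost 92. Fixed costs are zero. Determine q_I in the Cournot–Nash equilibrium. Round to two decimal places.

23.33

Ionix's profit: π_I = (188 - 3Q)q_I - (35q_I). Setting ∂π_I/∂q_I = 0: 153 - 6q_I - 3(q_F) = 0.
Flint's profit: π_F = (188 - 3Q)q_F - (92q_F). Setting ∂π_F/∂q_F = 0: 96 - 6q_F - 3(q_I) = 0.
So q_I = (153 - 3q_F)/6 and q_F = (96 - 3q_I)/6.
Substituting one into the other gives q_I = 70/3 and q_F = 13/3.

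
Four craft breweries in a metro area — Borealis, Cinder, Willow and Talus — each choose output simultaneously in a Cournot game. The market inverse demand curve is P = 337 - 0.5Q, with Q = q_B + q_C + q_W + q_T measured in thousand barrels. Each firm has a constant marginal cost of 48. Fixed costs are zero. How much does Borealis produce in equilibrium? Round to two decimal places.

115.60

Each firm earns π_i = (337 - 0.5Q)q_i - 48q_i.
First-order condition (treating rivals' output as given): 289 - q_i - (1/2)·Σ_{j≠i} q_j = 0.
With identical firms every q_j equals q_i, so Σ_{j≠i} q_j = 3q_i and 289 = (5/2)q_i, giving q_i = 578/5.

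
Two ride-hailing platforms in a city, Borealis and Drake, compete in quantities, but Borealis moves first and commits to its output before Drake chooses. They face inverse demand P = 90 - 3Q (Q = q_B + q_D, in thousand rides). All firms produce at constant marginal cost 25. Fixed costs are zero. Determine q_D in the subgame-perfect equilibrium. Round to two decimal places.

Solve by backward induction. Given q_B, the follower Drake maximises π_D = (90 - 3q_B - 3q_D)q_D - 25q_D.
∂π_D/∂q_D = 65 - 3q_B - 6q_D = 0 gives the reaction function q_D = (65 - 3q_B)/6.
The leader anticipates this reaction. Substituting into P = 90 - 3Q gives P = 115/2 - (3/2)q_B, so π_B = (115/2 - (3/2)q_B)q_B - 25q_B.
Leader FOC: 65/2 - 3q_B = 0, so q_B = 65/6.
Then q_D = (65 - 3·(65/6))/6 = 65/12.

5.42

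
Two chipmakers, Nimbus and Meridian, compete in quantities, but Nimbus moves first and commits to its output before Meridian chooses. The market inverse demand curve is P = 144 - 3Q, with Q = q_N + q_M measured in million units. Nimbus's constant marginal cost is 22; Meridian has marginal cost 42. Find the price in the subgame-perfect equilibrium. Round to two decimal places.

Solve by backward induction. Given q_N, the follower Meridian maximises π_M = (144 - 3q_N - 3q_M)q_M - 42q_M.
∂π_M/∂q_M = 102 - 3q_N - 6q_M = 0 gives the reaction function q_M = (102 - 3q_N)/6.
The leader anticipates this reaction. Substituting into P = 144 - 3Q gives P = 93 - (3/2)q_N, so π_N = (93 - (3/2)q_N)q_N - 22q_N.
The leader's first-order condition 71 - 3q_N = 0 yields q_N = 71/3.
Then q_M = (102 - 3·(71/3))/6 = 31/6.
Total output Q = 173/6, so price P = 144 - 3·(173/6) = 115/2.

57.50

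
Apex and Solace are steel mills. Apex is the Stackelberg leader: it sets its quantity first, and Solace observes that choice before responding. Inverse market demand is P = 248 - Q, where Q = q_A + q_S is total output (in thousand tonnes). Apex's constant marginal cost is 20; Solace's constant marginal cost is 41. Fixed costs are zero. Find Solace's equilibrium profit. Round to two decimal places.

The follower Solace best-responds to any q_A: π_S = (248 - Q)q_S - 41q_S.
∂π_S/∂q_S = 207 - q_A - 2q_S = 0 gives the reaction function q_S = (207 - q_A)/2.
The leader anticipates this reaction. Substituting into P = 248 - Q gives P = 289/2 - (1/2)q_A, so π_A = (289/2 - (1/2)q_A)q_A - 20q_A.
Maximising: ∂π_A/∂q_A = 249/2 - q_A = 0, giving q_A = 249/2.
Then q_S = (207 - 249/2)/2 = 165/4.
Price P = 248 - 663/4 = 329/4.
Solace's profit: (329/4 - 41)·(165/4) = 1701.5625.

1701.56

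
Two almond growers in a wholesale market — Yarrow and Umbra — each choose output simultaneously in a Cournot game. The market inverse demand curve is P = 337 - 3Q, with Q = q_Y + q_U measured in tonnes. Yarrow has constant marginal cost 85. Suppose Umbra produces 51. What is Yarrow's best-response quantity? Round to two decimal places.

With the rival's output fixed at 51, Yarrow's profit is π_Y = (337 - 3·51 - 3q_Y)q_Y - (85q_Y) = (184 - 3q_Y)q_Y - (85q_Y).
∂π_Y/∂q_Y = 99 - 6q_Y = 0, so q_Y = 33/2.

16.50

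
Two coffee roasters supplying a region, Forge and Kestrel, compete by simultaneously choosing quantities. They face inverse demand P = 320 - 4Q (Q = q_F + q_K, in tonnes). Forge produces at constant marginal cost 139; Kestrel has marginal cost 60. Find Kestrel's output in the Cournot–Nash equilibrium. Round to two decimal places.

Forge's profit: π_F = (320 - 4Q)q_F - (139q_F). Setting ∂π_F/∂q_F = 0: 181 - 8q_F - 4(q_K) = 0.
Kestrel's first-order condition: 260 - 8q_K - 4(q_F) = 0.
Rearranging gives the reaction functions q_F = (181 - 4q_K)/8 and q_K = (260 - 4q_F)/8.
Substituting one into the other gives q_F = 17/2 and q_K = 113/4.

28.25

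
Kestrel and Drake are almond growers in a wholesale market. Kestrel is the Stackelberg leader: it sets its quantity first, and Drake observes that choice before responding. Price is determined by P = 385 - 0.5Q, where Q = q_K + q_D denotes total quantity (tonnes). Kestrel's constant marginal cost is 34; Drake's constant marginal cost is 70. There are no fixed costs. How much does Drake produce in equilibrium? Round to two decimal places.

The follower Drake best-responds to any q_K: π_D = (385 - 0.5Q)q_D - 70q_D.
∂π_D/∂q_D = 315 - (1/2)q_K - q_D = 0 gives the reaction function q_D = (315 - (1/2)q_K).
Kestrel substitutes q_D(q_K) into its own profit: π_K = q_K(385 - (1/2)q_K - (315 - (1/2)q_K)/2) - 34q_K = (455/2 - (1/4)q_K)q_K - 34q_K.
The leader's first-order condition 387/2 - (1/2)q_K = 0 yields q_K = 387.
Then q_D = (315 - (1/2)·387) = 243/2.

121.50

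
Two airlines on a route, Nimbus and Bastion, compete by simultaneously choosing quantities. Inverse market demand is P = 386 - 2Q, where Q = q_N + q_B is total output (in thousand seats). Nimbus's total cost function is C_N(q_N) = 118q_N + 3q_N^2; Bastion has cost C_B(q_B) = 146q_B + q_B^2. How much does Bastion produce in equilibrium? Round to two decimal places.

33.29

Nimbus's profit: π_N = (386 - 2Q)q_N - (118q_N + 3q_N²). Setting ∂π_N/∂q_N = 0: 268 - 10q_N - 2(q_B) = 0.
Bastion's profit: π_B = (386 - 2Q)q_B - (146q_B + q_B²). Setting ∂π_B/∂q_B = 0: 240 - 6q_B - 2(q_N) = 0.
So q_N = (268 - 2q_B)/10 and q_B = (240 - 2q_N)/6.
Substituting one into the other gives q_N = 141/7 and q_B = 233/7.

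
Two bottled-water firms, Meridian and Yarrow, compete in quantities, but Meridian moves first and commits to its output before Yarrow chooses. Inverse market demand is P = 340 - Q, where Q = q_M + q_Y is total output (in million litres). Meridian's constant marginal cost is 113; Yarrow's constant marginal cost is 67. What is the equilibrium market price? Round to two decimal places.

158.25

Solve by backward induction. Given q_M, the follower Yarrow maximises π_Y = (340 - q_M - q_Y)q_Y - 67q_Y.
Follower FOC: 273 - q_M - 2q_Y = 0, so q_Y(q_M) = (273 - q_M)/2.
Meridian substitutes q_Y(q_M) into its own profit: π_M = q_M(340 - q_M - (273 - q_M)/2) - 113q_M = (407/2 - (1/2)q_M)q_M - 113q_M.
The leader's first-order condition 181/2 - q_M = 0 yields q_M = 181/2.
Then q_Y = (273 - 181/2)/2 = 365/4.
Total output Q = 727/4, so price P = 340 - 727/4 = 633/4.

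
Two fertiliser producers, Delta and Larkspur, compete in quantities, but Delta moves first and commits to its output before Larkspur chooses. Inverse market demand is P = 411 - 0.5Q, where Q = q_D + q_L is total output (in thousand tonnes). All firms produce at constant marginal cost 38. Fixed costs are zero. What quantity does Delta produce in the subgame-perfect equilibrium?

Solve by backward induction. Given q_D, the follower Larkspur maximises π_L = (411 - (1/2)q_D - (1/2)q_L)q_L - 38q_L.
∂π_L/∂q_L = 373 - (1/2)q_D - q_L = 0 gives the reaction function q_L = (373 - (1/2)q_D).
Delta substitutes q_L(q_D) into its own profit: π_D = q_D(411 - (1/2)q_D - (373 - (1/2)q_D)/2) - 38q_D = (449/2 - (1/4)q_D)q_D - 38q_D.
The leader's first-order condition 373/2 - (1/2)q_D = 0 yields q_D = 373.
Then q_L = (373 - (1/2)·373) = 373/2.

373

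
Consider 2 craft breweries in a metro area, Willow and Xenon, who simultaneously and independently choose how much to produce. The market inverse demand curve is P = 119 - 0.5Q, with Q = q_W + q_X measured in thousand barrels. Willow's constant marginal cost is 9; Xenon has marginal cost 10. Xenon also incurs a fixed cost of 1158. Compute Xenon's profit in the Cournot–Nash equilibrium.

1434

Willow's profit: π_W = (119 - 0.5Q)q_W - (9q_W). Setting ∂π_W/∂q_W = 0: 110 - q_W - (1/2)(q_X) = 0.
Xenon's profit: π_X = (119 - 0.5Q)q_X - (10q_X). Setting ∂π_X/∂q_X = 0: 109 - q_X - (1/2)(q_W) = 0.
Rearranging gives the reaction functions q_W = (110 - (1/2)q_X) and q_X = (109 - (1/2)q_W).
Solving the pair: q_W = 74, q_X = 72.
Price P = 119 - (1/2)·146 = 46.
Xenon's profit: (46 - 10)·72 - 1158 = 1434.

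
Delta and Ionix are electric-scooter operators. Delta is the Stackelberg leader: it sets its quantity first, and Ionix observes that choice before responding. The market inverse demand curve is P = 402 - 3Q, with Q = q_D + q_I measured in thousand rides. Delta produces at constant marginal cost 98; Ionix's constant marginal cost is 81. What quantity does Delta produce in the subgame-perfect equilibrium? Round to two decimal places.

47.83

The follower Ionix best-responds to any q_D: π_I = (402 - 3Q)q_I - 81q_I.
Setting the follower's marginal profit to zero, 321 - 3q_D - 6q_I = 0, i.e. q_I = (321 - 3q_D)/6.
Delta substitutes q_I(q_D) into its own profit: π_D = q_D(402 - 3q_D - (321 - 3q_D)/2) - 98q_D = (483/2 - (3/2)q_D)q_D - 98q_D.
Leader FOC: 287/2 - 3q_D = 0, so q_D = 287/6.
Then q_I = (321 - 3·(287/6))/6 = 355/12.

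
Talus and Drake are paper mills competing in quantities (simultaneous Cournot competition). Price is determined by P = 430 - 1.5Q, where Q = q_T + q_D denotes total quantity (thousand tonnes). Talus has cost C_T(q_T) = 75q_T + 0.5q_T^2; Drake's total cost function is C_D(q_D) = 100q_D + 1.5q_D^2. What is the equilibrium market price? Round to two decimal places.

262.93

Talus's profit: π_T = (430 - 1.5Q)q_T - (75q_T + (1/2)q_T²). Setting ∂π_T/∂q_T = 0: 355 - 4q_T - (3/2)(q_D) = 0.
Drake's first-order condition: 330 - 6q_D - (3/2)(q_T) = 0.
Best responses: q_T = (355 - (3/2)q_D)/4, q_D = (330 - (3/2)q_T)/6.
Solving the pair: q_T = 75.1724, q_D = 1050/29.
Total output Q = 111.3793, so price P = 430 - (3/2)·111.3793 = 262.9310.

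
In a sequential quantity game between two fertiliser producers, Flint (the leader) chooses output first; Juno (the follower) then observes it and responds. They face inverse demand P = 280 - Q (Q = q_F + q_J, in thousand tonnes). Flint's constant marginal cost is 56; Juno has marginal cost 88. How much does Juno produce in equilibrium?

32

The follower Juno best-responds to any q_F: π_J = (280 - Q)q_J - 88q_J.
Follower FOC: 192 - q_F - 2q_J = 0, so q_J(q_F) = (192 - q_F)/2.
The leader anticipates this reaction. Substituting into P = 280 - Q gives P = 184 - (1/2)q_F, so π_F = (184 - (1/2)q_F)q_F - 56q_F.
Maximising: ∂π_F/∂q_F = 128 - q_F = 0, giving q_F = 128.
Then q_J = (192 - 128)/2 = 32.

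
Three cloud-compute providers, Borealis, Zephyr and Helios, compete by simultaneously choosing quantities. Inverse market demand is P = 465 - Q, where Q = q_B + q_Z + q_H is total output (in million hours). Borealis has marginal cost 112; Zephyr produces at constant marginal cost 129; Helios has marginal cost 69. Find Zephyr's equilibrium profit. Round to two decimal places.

Borealis's profit: π_B = (465 - Q)q_B - (112q_B). Setting ∂π_B/∂q_B = 0: 353 - 2q_B - (q_Z + q_H) = 0.
Zephyr's first-order condition: 336 - 2q_Z - (q_B + q_H) = 0.
Helios's profit: π_H = (465 - Q)q_H - (69q_H). Setting ∂π_H/∂q_H = 0: 396 - 2q_H - (q_B + q_Z) = 0.
Adding the 3 first-order conditions: 1085 − 4Q = 0, so Q = 1085/4.
Back-substituting: q_B = (353 − 1085/4) = 327/4, q_Z = (336 − 1085/4) = 259/4, q_H = (396 − 1085/4) = 499/4.
Price P = 465 - 1085/4 = 775/4.
Zephyr's profit: (775/4 - 129)·(259/4) = 4192.5625.

4192.56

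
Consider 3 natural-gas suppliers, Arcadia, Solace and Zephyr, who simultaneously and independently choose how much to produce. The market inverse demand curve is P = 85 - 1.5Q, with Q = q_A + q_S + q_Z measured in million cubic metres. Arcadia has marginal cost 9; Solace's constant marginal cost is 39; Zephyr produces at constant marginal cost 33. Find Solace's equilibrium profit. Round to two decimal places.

Arcadia's profit: π_A = (85 - 1.5Q)q_A - (9q_A). Setting ∂π_A/∂q_A = 0: 76 - 3q_A - (3/2)(q_S + q_Z) = 0.
Solace's first-order condition: 46 - 3q_S - (3/2)(q_A + q_Z) = 0.
Zephyr's first-order condition: 52 - 3q_Z - (3/2)(q_A + q_S) = 0.
Adding the 3 conditions: 174 − 3Q − 3Q = 0, i.e. Q = 29.
Back-substituting: q_A = (76 − 87/2)/(3/2) = 65/3, q_S = (46 − 87/2)/(3/2) = 5/3, q_Z = (52 − 87/2)/(3/2) = 17/3.
Price P = 85 - (3/2)·29 = 83/2.
Solace's profit: (83/2 - 39)·(5/3) = 25/6.

4.17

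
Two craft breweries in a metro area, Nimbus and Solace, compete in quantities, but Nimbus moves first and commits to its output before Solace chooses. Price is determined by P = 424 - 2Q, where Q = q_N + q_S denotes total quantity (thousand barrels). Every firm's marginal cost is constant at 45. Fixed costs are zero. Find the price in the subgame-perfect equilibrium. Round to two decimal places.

139.75

Solve by backward induction. Given q_N, the follower Solace maximises π_S = (424 - 2q_N - 2q_S)q_S - 45q_S.
Follower FOC: 379 - 2q_N - 4q_S = 0, so q_S(q_N) = (379 - 2q_N)/4.
The leader anticipates this reaction. Substituting into P = 424 - 2Q gives P = 469/2 - q_N, so π_N = (469/2 - q_N)q_N - 45q_N.
Leader FOC: 379/2 - 2q_N = 0, so q_N = 379/4.
Then q_S = (379 - 2·(379/4))/4 = 379/8.
Total output Q = 1137/8, so price P = 424 - 2·(1137/8) = 559/4.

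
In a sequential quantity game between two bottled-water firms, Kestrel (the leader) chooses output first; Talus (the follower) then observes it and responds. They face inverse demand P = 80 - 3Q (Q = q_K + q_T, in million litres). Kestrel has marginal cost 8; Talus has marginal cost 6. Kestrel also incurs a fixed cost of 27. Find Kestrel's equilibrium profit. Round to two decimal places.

The follower Talus best-responds to any q_K: π_T = (80 - 3Q)q_T - 6q_T.
∂π_T/∂q_T = 74 - 3q_K - 6q_T = 0 gives the reaction function q_T = (74 - 3q_K)/6.
The leader anticipates this reaction. Substituting into P = 80 - 3Q gives P = 43 - (3/2)q_K, so π_K = (43 - (3/2)q_K)q_K - 8q_K.
Maximising: ∂π_K/∂q_K = 35 - 3q_K = 0, giving q_K = 35/3.
Then q_T = (74 - 3·(35/3))/6 = 13/2.
Price P = 80 - 3·(109/6) = 51/2.
Kestrel's profit: (51/2 - 8)·(35/3) - 27 = 1063/6.

177.17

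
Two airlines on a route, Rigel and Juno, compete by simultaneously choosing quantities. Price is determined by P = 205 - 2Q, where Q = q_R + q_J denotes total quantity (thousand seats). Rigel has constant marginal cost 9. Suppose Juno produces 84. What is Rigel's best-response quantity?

With the rival's output fixed at 84, Rigel's profit is π_R = (205 - 2·84 - 2q_R)q_R - (9q_R) = (37 - 2q_R)q_R - (9q_R).
∂π_R/∂q_R = 28 - 4q_R = 0, so q_R = 7.

7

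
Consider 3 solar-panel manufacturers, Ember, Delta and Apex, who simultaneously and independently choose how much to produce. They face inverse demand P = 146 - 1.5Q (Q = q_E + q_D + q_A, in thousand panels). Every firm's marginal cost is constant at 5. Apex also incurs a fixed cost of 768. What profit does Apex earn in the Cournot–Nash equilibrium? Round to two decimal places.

60.38

A representative firm's profit is π_i = q_i(146 - 1.5Q) - 5q_i.
Setting ∂π_i/∂q_i = 0 with rivals' quantities fixed: 141 - 3q_i - (3/2)·Σ_{j≠i} q_j = 0.
By symmetry each firm produces the same amount; substituting Σ_{j≠i} q_j = 2q_i yields q_i = 141/6 = 47/2.
Price P = 146 - (3/2)·(141/2) = 161/4.
Apex's profit: (161/4 - 5)·(47/2) - 768 = 483/8.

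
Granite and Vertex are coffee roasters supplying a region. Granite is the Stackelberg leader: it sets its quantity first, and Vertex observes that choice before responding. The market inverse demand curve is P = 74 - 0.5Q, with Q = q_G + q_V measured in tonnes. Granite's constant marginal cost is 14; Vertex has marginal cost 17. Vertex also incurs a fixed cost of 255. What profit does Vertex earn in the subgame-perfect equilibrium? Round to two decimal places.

70.13

The follower Vertex best-responds to any q_G: π_V = (74 - 0.5Q)q_V - 17q_V.
Setting the follower's marginal profit to zero, 57 - (1/2)q_G - q_V = 0, i.e. q_V = (57 - (1/2)q_G).
Granite substitutes q_V(q_G) into its own profit: π_G = q_G(74 - (1/2)q_G - (57 - (1/2)q_G)/2) - 14q_G = (91/2 - (1/4)q_G)q_G - 14q_G.
Maximising: ∂π_G/∂q_G = 63/2 - (1/2)q_G = 0, giving q_G = 63.
Then q_V = (57 - (1/2)·63) = 51/2.
Price P = 74 - (1/2)·(177/2) = 119/4.
Vertex's profit: (119/4 - 17)·(51/2) - 255 = 561/8.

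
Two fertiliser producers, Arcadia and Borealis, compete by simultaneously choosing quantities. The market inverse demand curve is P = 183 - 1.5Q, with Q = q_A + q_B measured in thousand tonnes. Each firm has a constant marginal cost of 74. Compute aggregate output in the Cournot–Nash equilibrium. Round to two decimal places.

48.44

Each firm earns π_i = (183 - 1.5Q)q_i - 74q_i.
Setting ∂π_i/∂q_i = 0 with rivals' quantities fixed: 109 - 3q_i - (3/2)q_j = 0.
By symmetry each firm produces the same amount; substituting q_j = q_i yields q_i = 109/(9/2) = 218/9.
Total output Q = 218/9 + 218/9 = 436/9.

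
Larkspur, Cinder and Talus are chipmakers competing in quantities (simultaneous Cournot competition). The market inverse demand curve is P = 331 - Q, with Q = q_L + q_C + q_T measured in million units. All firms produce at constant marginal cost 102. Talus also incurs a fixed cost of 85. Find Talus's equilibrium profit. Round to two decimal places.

3192.56

A representative firm's profit is π_i = q_i(331 - Q) - 102q_i.
Setting ∂π_i/∂q_i = 0 with rivals' quantities fixed: 229 - 2q_i - Σ_{j≠i} q_j = 0.
With identical firms every q_j equals q_i, so Σ_{j≠i} q_j = 2q_i and 229 = 4q_i, giving q_i = 229/4.
Price P = 331 - 687/4 = 637/4.
Talus's profit: (637/4 - 102)·(229/4) - 85 = 3192.5625.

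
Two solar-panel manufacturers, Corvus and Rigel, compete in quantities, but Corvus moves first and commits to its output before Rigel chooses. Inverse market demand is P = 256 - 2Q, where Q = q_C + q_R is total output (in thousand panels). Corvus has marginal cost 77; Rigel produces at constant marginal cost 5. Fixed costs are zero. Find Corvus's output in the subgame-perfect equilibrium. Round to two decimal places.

26.75

Solve by backward induction. Given q_C, the follower Rigel maximises π_R = (256 - 2q_C - 2q_R)q_R - 5q_R.
Follower FOC: 251 - 2q_C - 4q_R = 0, so q_R(q_C) = (251 - 2q_C)/4.
Corvus substitutes q_R(q_C) into its own profit: π_C = q_C(256 - 2q_C - (251 - 2q_C)/2) - 77q_C = (261/2 - q_C)q_C - 77q_C.
Leader FOC: 107/2 - 2q_C = 0, so q_C = 107/4.
Then q_R = (251 - 2·(107/4))/4 = 395/8.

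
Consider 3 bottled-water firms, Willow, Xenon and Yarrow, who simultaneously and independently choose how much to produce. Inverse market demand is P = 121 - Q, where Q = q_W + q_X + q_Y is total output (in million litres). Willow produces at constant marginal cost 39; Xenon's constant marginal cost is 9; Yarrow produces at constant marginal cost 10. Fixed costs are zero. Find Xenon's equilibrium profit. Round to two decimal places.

1278.06

Willow's profit: π_W = (121 - Q)q_W - (39q_W). Setting ∂π_W/∂q_W = 0: 82 - 2q_W - (q_X + q_Y) = 0.
Xenon's profit: π_X = (121 - Q)q_X - (9q_X). Setting ∂π_X/∂q_X = 0: 112 - 2q_X - (q_W + q_Y) = 0.
Yarrow's profit: π_Y = (121 - Q)q_Y - (10q_Y). Setting ∂π_Y/∂q_Y = 0: 111 - 2q_Y - (q_W + q_X) = 0.
Summing all 3 equations gives 305 − 4Q = 0, hence Q = 305/4.
Back-substituting: q_W = (82 − 305/4) = 23/4, q_X = (112 − 305/4) = 143/4, q_Y = (111 − 305/4) = 139/4.
Price P = 121 - 305/4 = 179/4.
Xenon's profit: (179/4 - 9)·(143/4) = 1278.0625.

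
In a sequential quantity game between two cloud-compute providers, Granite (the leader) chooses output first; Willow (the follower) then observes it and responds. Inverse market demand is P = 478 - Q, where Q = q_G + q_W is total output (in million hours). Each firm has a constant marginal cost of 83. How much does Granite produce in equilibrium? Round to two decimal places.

197.50

Solve by backward induction. Given q_G, the follower Willow maximises π_W = (478 - q_G - q_W)q_W - 83q_W.
∂π_W/∂q_W = 395 - q_G - 2q_W = 0 gives the reaction function q_W = (395 - q_G)/2.
Granite substitutes q_W(q_G) into its own profit: π_G = q_G(478 - q_G - (395 - q_G)/2) - 83q_G = (561/2 - (1/2)q_G)q_G - 83q_G.
Leader FOC: 395/2 - q_G = 0, so q_G = 395/2.
Then q_W = (395 - 395/2)/2 = 395/4.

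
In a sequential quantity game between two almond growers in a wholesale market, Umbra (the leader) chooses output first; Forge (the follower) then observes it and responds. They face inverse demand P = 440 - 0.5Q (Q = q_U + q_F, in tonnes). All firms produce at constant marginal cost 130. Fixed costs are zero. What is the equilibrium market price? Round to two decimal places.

207.50

The follower Forge best-responds to any q_U: π_F = (440 - 0.5Q)q_F - 130q_F.
Follower FOC: 310 - (1/2)q_U - q_F = 0, so q_F(q_U) = (310 - (1/2)q_U).
Umbra substitutes q_F(q_U) into its own profit: π_U = q_U(440 - (1/2)q_U - (310 - (1/2)q_U)/2) - 130q_U = (285 - (1/4)q_U)q_U - 130q_U.
Leader FOC: 155 - (1/2)q_U = 0, so q_U = 310.
Then q_F = (310 - (1/2)·310) = 155.
Total output Q = 465, so price P = 440 - (1/2)·465 = 415/2.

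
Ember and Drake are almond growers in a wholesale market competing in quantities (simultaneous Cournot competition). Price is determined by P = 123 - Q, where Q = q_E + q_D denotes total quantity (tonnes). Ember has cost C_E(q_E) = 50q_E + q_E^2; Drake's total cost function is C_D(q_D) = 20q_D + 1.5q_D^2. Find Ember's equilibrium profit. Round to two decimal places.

380.30

Ember's profit: π_E = (123 - Q)q_E - (50q_E + q_E²). Setting ∂π_E/∂q_E = 0: 73 - 4q_E - (q_D) = 0.
Drake's first-order condition: 103 - 5q_D - (q_E) = 0.
Rearranging gives the reaction functions q_E = (73 - q_D)/4 and q_D = (103 - q_E)/5.
Substituting one into the other gives q_E = 262/19 and q_D = 339/19.
Price P = 123 - 601/19 = 1736/19.
Ember's profit: (1736/19)·(262/19) - 50·(262/19) - (262/19)² = 380.2992.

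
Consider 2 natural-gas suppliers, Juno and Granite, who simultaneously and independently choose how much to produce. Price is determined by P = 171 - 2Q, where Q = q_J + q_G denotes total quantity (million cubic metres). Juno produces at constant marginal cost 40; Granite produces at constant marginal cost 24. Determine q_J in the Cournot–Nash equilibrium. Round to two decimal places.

Juno's profit: π_J = (171 - 2Q)q_J - (40q_J). Setting ∂π_J/∂q_J = 0: 131 - 4q_J - 2(q_G) = 0.
Granite's profit: π_G = (171 - 2Q)q_G - (24q_G). Setting ∂π_G/∂q_G = 0: 147 - 4q_G - 2(q_J) = 0.
Rearranging gives the reaction functions q_J = (131 - 2q_G)/4 and q_G = (147 - 2q_J)/4.
Solving the pair: q_J = 115/6, q_G = 163/6.

19.17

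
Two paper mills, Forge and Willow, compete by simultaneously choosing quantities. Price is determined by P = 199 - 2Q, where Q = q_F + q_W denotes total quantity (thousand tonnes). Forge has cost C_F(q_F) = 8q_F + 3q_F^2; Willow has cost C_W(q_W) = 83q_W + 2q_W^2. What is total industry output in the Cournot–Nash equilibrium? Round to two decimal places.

Forge's profit: π_F = (199 - 2Q)q_F - (8q_F + 3q_F²). Setting ∂π_F/∂q_F = 0: 191 - 10q_F - 2(q_W) = 0.
Willow's profit: π_W = (199 - 2Q)q_W - (83q_W + 2q_W²). Setting ∂π_W/∂q_W = 0: 116 - 8q_W - 2(q_F) = 0.
So q_F = (191 - 2q_W)/10 and q_W = (116 - 2q_F)/8.
Solving the pair: q_F = 324/19, q_W = 389/38.
Total output Q = 324/19 + 389/38 = 1037/38.

27.29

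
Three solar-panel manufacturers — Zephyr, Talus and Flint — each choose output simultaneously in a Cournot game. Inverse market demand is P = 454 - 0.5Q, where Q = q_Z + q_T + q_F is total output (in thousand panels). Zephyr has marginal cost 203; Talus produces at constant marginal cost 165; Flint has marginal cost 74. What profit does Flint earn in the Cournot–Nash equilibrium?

Zephyr's profit: π_Z = (454 - 0.5Q)q_Z - (203q_Z). Setting ∂π_Z/∂q_Z = 0: 251 - q_Z - (1/2)(q_T + q_F) = 0.
Talus's first-order condition: 289 - q_T - (1/2)(q_Z + q_F) = 0.
Flint's profit: π_F = (454 - 0.5Q)q_F - (74q_F). Setting ∂π_F/∂q_F = 0: 380 - q_F - (1/2)(q_Z + q_T) = 0.
Adding the 3 first-order conditions: 920 − 2Q = 0, so Q = 460.
Back-substituting: q_Z = (251 − 230)/(1/2) = 42, q_T = (289 − 230)/(1/2) = 118, q_F = (380 − 230)/(1/2) = 300.
Price P = 454 - (1/2)·460 = 224.
Flint's profit: (224 - 74)·300 = 45000.

45000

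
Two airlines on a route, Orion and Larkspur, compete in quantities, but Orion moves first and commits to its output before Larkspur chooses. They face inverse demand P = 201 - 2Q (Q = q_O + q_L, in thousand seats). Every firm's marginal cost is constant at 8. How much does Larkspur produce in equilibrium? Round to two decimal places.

Solve by backward induction. Given q_O, the follower Larkspur maximises π_L = (201 - 2q_O - 2q_L)q_L - 8q_L.
Setting the follower's marginal profit to zero, 193 - 2q_O - 4q_L = 0, i.e. q_L = (193 - 2q_O)/4.
Orion substitutes q_L(q_O) into its own profit: π_O = q_O(201 - 2q_O - (193 - 2q_O)/2) - 8q_O = (209/2 - q_O)q_O - 8q_O.
The leader's first-order condition 193/2 - 2q_O = 0 yields q_O = 193/4.
Then q_L = (193 - 2·(193/4))/4 = 193/8.

24.13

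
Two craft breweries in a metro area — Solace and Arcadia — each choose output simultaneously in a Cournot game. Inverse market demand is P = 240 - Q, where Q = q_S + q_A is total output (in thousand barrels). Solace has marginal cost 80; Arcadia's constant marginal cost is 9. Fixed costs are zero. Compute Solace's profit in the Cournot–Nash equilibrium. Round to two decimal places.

Solace's profit: π_S = (240 - Q)q_S - (80q_S). Setting ∂π_S/∂q_S = 0: 160 - 2q_S - (q_A) = 0.
Arcadia's first-order condition: 231 - 2q_A - (q_S) = 0.
Rearranging gives the reaction functions q_S = (160 - q_A)/2 and q_A = (231 - q_S)/2.
Solving the pair: q_S = 89/3, q_A = 302/3.
Price P = 240 - 391/3 = 329/3.
Solace's profit: (329/3 - 80)·(89/3) = 880.1111.

880.11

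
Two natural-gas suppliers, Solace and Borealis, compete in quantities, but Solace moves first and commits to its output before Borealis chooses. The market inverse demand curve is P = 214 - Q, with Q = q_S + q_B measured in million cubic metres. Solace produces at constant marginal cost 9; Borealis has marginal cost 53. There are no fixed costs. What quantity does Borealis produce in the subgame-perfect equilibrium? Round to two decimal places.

18.25

Solve by backward induction. Given q_S, the follower Borealis maximises π_B = (214 - q_S - q_B)q_B - 53q_B.
Follower FOC: 161 - q_S - 2q_B = 0, so q_B(q_S) = (161 - q_S)/2.
Solace substitutes q_B(q_S) into its own profit: π_S = q_S(214 - q_S - (161 - q_S)/2) - 9q_S = (267/2 - (1/2)q_S)q_S - 9q_S.
The leader's first-order condition 249/2 - q_S = 0 yields q_S = 249/2.
Then q_B = (161 - 249/2)/2 = 73/4.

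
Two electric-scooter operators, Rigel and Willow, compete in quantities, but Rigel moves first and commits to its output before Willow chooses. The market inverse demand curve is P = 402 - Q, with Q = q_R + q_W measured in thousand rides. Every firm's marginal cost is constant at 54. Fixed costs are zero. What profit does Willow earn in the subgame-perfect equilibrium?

The follower Willow best-responds to any q_R: π_W = (402 - Q)q_W - 54q_W.
∂π_W/∂q_W = 348 - q_R - 2q_W = 0 gives the reaction function q_W = (348 - q_R)/2.
The leader anticipates this reaction. Substituting into P = 402 - Q gives P = 228 - (1/2)q_R, so π_R = (228 - (1/2)q_R)q_R - 54q_R.
Maximising: ∂π_R/∂q_R = 174 - q_R = 0, giving q_R = 174.
Then q_W = (348 - 174)/2 = 87.
Price P = 402 - 261 = 141.
Willow's profit: (141 - 54)·87 = 7569.

7569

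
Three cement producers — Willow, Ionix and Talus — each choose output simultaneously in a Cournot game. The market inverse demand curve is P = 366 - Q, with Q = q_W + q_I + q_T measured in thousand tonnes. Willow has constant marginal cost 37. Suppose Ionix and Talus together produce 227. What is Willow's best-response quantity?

With rivals' combined output fixed at 227, Willow's profit is π_W = (366 - 227 - q_W)q_W - (37q_W) = (139 - q_W)q_W - (37q_W).
∂π_W/∂q_W = 102 - 2q_W = 0, so q_W = 51.

51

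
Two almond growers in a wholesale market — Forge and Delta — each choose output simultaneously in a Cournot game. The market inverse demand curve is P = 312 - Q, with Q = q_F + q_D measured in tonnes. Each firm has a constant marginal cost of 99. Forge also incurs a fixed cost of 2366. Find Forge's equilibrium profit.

A representative firm's profit is π_i = q_i(312 - Q) - 99q_i.
Setting ∂π_i/∂q_i = 0 with rivals' quantities fixed: 213 - 2q_i - q_j = 0.
With identical firms every q_j equals q_i, so q_j = q_i and 213 = 3q_i, giving q_i = 71.
Price P = 312 - 142 = 170.
Forge's profit: (170 - 99)·71 - 2366 = 2675.

2675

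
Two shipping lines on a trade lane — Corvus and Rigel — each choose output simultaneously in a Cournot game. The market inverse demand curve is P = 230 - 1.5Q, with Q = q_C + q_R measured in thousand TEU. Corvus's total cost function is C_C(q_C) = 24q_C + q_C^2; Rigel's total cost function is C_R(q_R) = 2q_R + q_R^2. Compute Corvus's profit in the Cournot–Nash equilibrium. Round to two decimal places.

2286.41

Corvus's profit: π_C = (230 - 1.5Q)q_C - (24q_C + q_C²). Setting ∂π_C/∂q_C = 0: 206 - 5q_C - (3/2)(q_R) = 0.
Rigel's first-order condition: 228 - 5q_R - (3/2)(q_C) = 0.
Rearranging gives the reaction functions q_C = (206 - (3/2)q_R)/5 and q_R = (228 - (3/2)q_C)/5.
Substituting one into the other gives q_C = 30.2418 and q_R = 36.5275.
Price P = 230 - (3/2)·(868/13) = 1688/13.
Corvus's profit: (1688/13)·30.2418 - 24·30.2418 - 30.2418² = 2286.4099.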